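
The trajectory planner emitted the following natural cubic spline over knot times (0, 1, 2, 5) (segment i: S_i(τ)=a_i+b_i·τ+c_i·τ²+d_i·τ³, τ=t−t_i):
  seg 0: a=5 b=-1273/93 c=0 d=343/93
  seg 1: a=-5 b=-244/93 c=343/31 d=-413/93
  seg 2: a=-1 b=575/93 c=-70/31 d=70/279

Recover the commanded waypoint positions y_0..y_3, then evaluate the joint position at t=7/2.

y_0 = S_0(0) = a_0 = 5
y_1 = S_1(0) = a_1 = -5
y_2 = S_2(0) = a_2 = -1
y_3 = S_2(3) = 4
t_q=7/2 is in segment 2 (τ=3/2); S_2(τ)=501/124

y_0=5 y_1=-5 y_2=-1 y_3=4
S(7/2) = 501/124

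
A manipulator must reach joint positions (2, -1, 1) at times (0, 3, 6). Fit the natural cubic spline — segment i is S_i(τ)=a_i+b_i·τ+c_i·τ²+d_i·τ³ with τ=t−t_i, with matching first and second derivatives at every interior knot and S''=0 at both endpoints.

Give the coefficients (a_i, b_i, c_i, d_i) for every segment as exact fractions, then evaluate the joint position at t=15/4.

Δ: Δ0=-1, Δ1=2/3
row 1: diag=12, rhs=10; c'=1/4, d'=5/6
back: M1=5/6
M: M0=0, M1=5/6, M2=0
seg 0: a=2, c=M0/2=0, d=(M1−M0)/(6·3)=5/108, b=Δ0−h0·(2M0+M1)/6=-17/12
seg 1: a=-1, c=M1/2=5/12, d=(M2−M1)/(6·3)=-5/108, b=Δ1−h1·(2M1+M2)/6=-1/6
t_q=15/4 → seg 1, τ=3/4; S=-1+-1/6·τ+5/12·τ²+-5/108·τ³=-233/256

  seg 0: a=2 b=-17/12 c=0 d=5/108
  seg 1: a=-1 b=-1/6 c=5/12 d=-5/108
S(15/4) = -233/256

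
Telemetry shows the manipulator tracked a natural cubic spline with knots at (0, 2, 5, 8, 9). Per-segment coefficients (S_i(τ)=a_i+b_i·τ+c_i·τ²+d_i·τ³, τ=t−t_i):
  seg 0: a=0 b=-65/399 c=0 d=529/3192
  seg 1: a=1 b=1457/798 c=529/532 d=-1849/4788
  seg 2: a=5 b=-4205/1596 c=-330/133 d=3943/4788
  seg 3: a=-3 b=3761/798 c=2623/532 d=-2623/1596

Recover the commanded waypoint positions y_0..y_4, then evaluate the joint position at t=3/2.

y_0 = S_0(0) = a_0 = 0
y_1 = S_1(0) = a_1 = 1
y_2 = S_2(0) = a_2 = 5
y_3 = S_3(0) = a_3 = -3
y_4 = S_3(1) = 5
t_q=3/2 is in segment 0 (τ=3/2); S_0(τ)=383/1216

y_0=0 y_1=1 y_2=5 y_3=-3 y_4=5
S(3/2) = 383/1216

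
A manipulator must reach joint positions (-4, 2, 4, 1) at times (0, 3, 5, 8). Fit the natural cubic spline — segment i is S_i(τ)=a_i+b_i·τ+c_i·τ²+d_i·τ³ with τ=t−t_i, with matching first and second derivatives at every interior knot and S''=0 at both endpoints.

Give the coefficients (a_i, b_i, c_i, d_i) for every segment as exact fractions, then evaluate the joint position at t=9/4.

Δ: Δ0=2, Δ1=1, Δ2=-1
row 1: diag=10, rhs=-6; c'=1/5, d'=-3/5
row 2: denom=10−2·1/5=48/5; d'=(-12−2·-3/5)/(48/5)=-9/8
back: M2=-9/8
back: M1=-3/5−1/5·-9/8=-3/8
M: M0=0, M1=-3/8, M2=-9/8, M3=0
seg 0: a=-4, c=M0/2=0, d=(M1−M0)/(6·3)=-1/48, b=Δ0−h0·(2M0+M1)/6=35/16
seg 1: a=2, c=M1/2=-3/16, d=(M2−M1)/(6·2)=-1/16, b=Δ1−h1·(2M1+M2)/6=13/8
seg 2: a=4, c=M2/2=-9/16, d=(M3−M2)/(6·3)=1/16, b=Δ2−h2·(2M2+M3)/6=1/8
t_q=9/4 → seg 0, τ=9/4; S=-4+35/16·τ+0·τ²+-1/48·τ³=701/1024

  seg 0: a=-4 b=35/16 c=0 d=-1/48
  seg 1: a=2 b=13/8 c=-3/16 d=-1/16
  seg 2: a=4 b=1/8 c=-9/16 d=1/16
S(9/4) = 701/1024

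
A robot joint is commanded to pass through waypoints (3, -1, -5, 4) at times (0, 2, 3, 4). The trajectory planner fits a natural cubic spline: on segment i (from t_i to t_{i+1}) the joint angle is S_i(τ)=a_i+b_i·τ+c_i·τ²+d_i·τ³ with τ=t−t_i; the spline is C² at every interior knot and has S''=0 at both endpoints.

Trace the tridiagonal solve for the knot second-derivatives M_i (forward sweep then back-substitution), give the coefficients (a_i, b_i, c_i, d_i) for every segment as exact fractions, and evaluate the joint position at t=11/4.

Δ: Δ0=-2, Δ1=-4, Δ2=9
row 1: diag=6, rhs=-12; c'=1/6, d'=-2
row 2: denom=4−1·1/6=23/6; d'=(78−1·-2)/(23/6)=480/23
back: M2=480/23
back: M1=-2−1/6·480/23=-126/23
M: M0=0, M1=-126/23, M2=480/23, M3=0
seg 0: a=3, c=M0/2=0, d=(M1−M0)/(6·2)=-21/46, b=Δ0−h0·(2M0+M1)/6=-4/23
seg 1: a=-1, c=M1/2=-63/23, d=(M2−M1)/(6·1)=101/23, b=Δ1−h1·(2M1+M2)/6=-130/23
seg 2: a=-5, c=M2/2=240/23, d=(M3−M2)/(6·1)=-80/23, b=Δ2−h2·(2M2+M3)/6=47/23
t_q=11/4 → seg 1, τ=3/4; S=-1+-130/23·τ+-63/23·τ²+101/23·τ³=-7253/1472

  seg 0: a=3 b=-4/23 c=0 d=-21/46
  seg 1: a=-1 b=-130/23 c=-63/23 d=101/23
  seg 2: a=-5 b=47/23 c=240/23 d=-80/23
S(11/4) = -7253/1472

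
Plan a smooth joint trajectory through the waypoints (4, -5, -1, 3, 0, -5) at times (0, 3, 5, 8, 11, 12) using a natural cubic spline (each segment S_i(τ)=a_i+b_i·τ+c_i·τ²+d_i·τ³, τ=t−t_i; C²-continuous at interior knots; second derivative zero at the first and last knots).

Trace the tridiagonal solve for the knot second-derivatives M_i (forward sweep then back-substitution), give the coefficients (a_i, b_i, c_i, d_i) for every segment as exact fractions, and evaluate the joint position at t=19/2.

Δ: Δ0=-3, Δ1=2, Δ2=4/3, Δ3=-1, Δ4=-5
row 1: diag=10, rhs=30; c'=1/5, d'=3
row 2: denom=10−2·1/5=48/5; d'=(-4−2·3)/(48/5)=-25/24
row 3: denom=12−3·5/16=177/16; d'=(-14−3·-25/24)/(177/16)=-58/59
row 4: denom=8−3·16/59=424/59; d'=(-24−3·-58/59)/(424/59)=-621/212
back: M4=-621/212
back: M3=-58/59−16/59·-621/212=-10/53
back: M2=-25/24−5/16·-10/53=-625/636
back: M1=3−1/5·-625/636=2033/636
M: M0=0, M1=2033/636, M2=-625/636, M3=-10/53, M4=-621/212, M5=0
seg 0: a=4, c=M0/2=0, d=(M1−M0)/(6·3)=2033/11448, b=Δ0−h0·(2M0+M1)/6=-5849/1272
seg 1: a=-5, c=M1/2=2033/1272, d=(M2−M1)/(6·2)=-443/1272, b=Δ1−h1·(2M1+M2)/6=125/636
seg 2: a=-1, c=M2/2=-625/1272, d=(M3−M2)/(6·3)=505/11448, b=Δ2−h2·(2M2+M3)/6=511/212
seg 3: a=3, c=M3/2=-5/53, d=(M4−M3)/(6·3)=-581/3816, b=Δ3−h3·(2M3+M4)/6=277/424
seg 4: a=0, c=M4/2=-621/424, d=(M5−M4)/(6·1)=207/424, b=Δ4−h4·(2M4+M5)/6=-853/212
t_q=19/2 → seg 3, τ=3/2; S=3+277/424·τ+-5/53·τ²+-581/3816·τ³=11037/3392

  seg 0: a=4 b=-5849/1272 c=0 d=2033/11448
  seg 1: a=-5 b=125/636 c=2033/1272 d=-443/1272
  seg 2: a=-1 b=511/212 c=-625/1272 d=505/11448
  seg 3: a=3 b=277/424 c=-5/53 d=-581/3816
  seg 4: a=0 b=-853/212 c=-621/424 d=207/424
S(19/2) = 11037/3392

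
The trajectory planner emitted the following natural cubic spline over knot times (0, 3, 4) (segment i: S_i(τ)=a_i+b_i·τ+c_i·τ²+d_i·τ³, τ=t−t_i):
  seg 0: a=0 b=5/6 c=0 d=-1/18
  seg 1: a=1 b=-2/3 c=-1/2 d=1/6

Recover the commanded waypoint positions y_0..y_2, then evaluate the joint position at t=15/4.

y_0 = S_0(0) = a_0 = 0
y_1 = S_1(0) = a_1 = 1
y_2 = S_1(1) = 0
t_q=15/4 is in segment 1 (τ=3/4); S_1(τ)=37/128

y_0=0 y_1=1 y_2=0
S(15/4) = 37/128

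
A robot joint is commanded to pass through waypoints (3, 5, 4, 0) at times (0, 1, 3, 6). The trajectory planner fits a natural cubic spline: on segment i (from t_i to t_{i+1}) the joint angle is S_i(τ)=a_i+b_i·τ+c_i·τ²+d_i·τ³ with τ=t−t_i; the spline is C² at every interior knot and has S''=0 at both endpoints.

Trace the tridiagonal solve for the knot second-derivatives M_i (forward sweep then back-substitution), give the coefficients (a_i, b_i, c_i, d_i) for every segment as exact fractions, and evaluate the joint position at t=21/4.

Δ: Δ0=2, Δ1=-1/2, Δ2=-4/3
row 1: diag=6, rhs=-15; c'=1/3, d'=-5/2
row 2: denom=10−2·1/3=28/3; d'=(-5−2·-5/2)/(28/3)=0
back: M2=0
back: M1=-5/2−1/3·0=-5/2
M: M0=0, M1=-5/2, M2=0, M3=0
seg 0: a=3, c=M0/2=0, d=(M1−M0)/(6·1)=-5/12, b=Δ0−h0·(2M0+M1)/6=29/12
seg 1: a=5, c=M1/2=-5/4, d=(M2−M1)/(6·2)=5/24, b=Δ1−h1·(2M1+M2)/6=7/6
seg 2: a=4, c=M2/2=0, d=(M3−M2)/(6·3)=0, b=Δ2−h2·(2M2+M3)/6=-4/3
t_q=21/4 → seg 2, τ=9/4; S=4+-4/3·τ+0·τ²+0·τ³=1

  seg 0: a=3 b=29/12 c=0 d=-5/12
  seg 1: a=5 b=7/6 c=-5/4 d=5/24
  seg 2: a=4 b=-4/3 c=0 d=0
S(21/4) = 1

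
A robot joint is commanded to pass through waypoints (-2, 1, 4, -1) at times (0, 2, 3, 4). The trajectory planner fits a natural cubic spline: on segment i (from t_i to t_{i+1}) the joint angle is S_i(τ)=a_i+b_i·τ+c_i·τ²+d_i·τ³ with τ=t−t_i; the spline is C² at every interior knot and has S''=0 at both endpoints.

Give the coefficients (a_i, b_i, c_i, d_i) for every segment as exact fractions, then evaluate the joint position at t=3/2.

Δ: Δ0=3/2, Δ1=3, Δ2=-5
row 1: diag=6, rhs=9; c'=1/6, d'=3/2
row 2: denom=4−1·1/6=23/6; d'=(-48−1·3/2)/(23/6)=-297/23
back: M2=-297/23
back: M1=3/2−1/6·-297/23=84/23
M: M0=0, M1=84/23, M2=-297/23, M3=0
seg 0: a=-2, c=M0/2=0, d=(M1−M0)/(6·2)=7/23, b=Δ0−h0·(2M0+M1)/6=13/46
seg 1: a=1, c=M1/2=42/23, d=(M2−M1)/(6·1)=-127/46, b=Δ1−h1·(2M1+M2)/6=181/46
seg 2: a=4, c=M2/2=-297/46, d=(M3−M2)/(6·1)=99/46, b=Δ2−h2·(2M2+M3)/6=-16/23
t_q=3/2 → seg 0, τ=3/2; S=-2+13/46·τ+0·τ²+7/23·τ³=-101/184

  seg 0: a=-2 b=13/46 c=0 d=7/23
  seg 1: a=1 b=181/46 c=42/23 d=-127/46
  seg 2: a=4 b=-16/23 c=-297/46 d=99/46
S(3/2) = -101/184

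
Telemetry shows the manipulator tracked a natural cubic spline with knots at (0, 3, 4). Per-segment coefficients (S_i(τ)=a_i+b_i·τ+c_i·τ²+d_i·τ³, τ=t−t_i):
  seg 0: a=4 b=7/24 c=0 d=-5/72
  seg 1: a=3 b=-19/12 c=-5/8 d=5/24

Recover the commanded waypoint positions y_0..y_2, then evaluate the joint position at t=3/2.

y_0=4 y_1=3 y_2=1
S(3/2) = 269/64

y_0 = S_0(0) = a_0 = 4
y_1 = S_1(0) = a_1 = 3
y_2 = S_1(1) = 1
t_q=3/2 is in segment 0 (τ=3/2); S_0(τ)=269/64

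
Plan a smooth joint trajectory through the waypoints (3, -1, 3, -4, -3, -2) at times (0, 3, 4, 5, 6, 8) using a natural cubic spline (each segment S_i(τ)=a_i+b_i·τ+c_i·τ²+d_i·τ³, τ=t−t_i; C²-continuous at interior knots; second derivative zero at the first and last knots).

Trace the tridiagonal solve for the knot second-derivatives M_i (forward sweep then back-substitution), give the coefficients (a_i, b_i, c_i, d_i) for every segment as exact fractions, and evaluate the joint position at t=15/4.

Δ: Δ0=-4/3, Δ1=4, Δ2=-7, Δ3=1, Δ4=1/2
row 1: diag=8, rhs=32; c'=1/8, d'=4
row 2: denom=4−1·1/8=31/8; d'=(-66−1·4)/(31/8)=-560/31
row 3: denom=4−1·8/31=116/31; d'=(48−1·-560/31)/(116/31)=512/29
row 4: denom=6−1·31/116=665/116; d'=(-3−1·512/29)/(665/116)=-2396/665
back: M4=-2396/665
back: M3=512/29−31/116·-2396/665=12381/665
back: M2=-560/31−8/31·12381/665=-15208/665
back: M1=4−1/8·-15208/665=4561/665
M: M0=0, M1=4561/665, M2=-15208/665, M3=12381/665, M4=-2396/665, M5=0
seg 0: a=3, c=M0/2=0, d=(M1−M0)/(6·3)=4561/11970, b=Δ0−h0·(2M0+M1)/6=-19003/3990
seg 1: a=-1, c=M1/2=4561/1330, d=(M2−M1)/(6·1)=-19769/3990, b=Δ1−h1·(2M1+M2)/6=11023/1995
seg 2: a=3, c=M2/2=-7604/665, d=(M3−M2)/(6·1)=27589/3990, b=Δ2−h2·(2M2+M3)/6=-1979/798
seg 3: a=-4, c=M3/2=12381/1330, d=(M4−M3)/(6·1)=-2111/570, b=Δ3−h3·(2M3+M4)/6=-9188/1995
seg 4: a=-3, c=M4/2=-1198/665, d=(M5−M4)/(6·2)=599/1995, b=Δ4−h4·(2M4+M5)/6=11579/3990
t_q=15/4 → seg 1, τ=3/4; S=-1+11023/1995·τ+4561/1330·τ²+-19769/3990·τ³=253891/85120

  seg 0: a=3 b=-19003/3990 c=0 d=4561/11970
  seg 1: a=-1 b=11023/1995 c=4561/1330 d=-19769/3990
  seg 2: a=3 b=-1979/798 c=-7604/665 d=27589/3990
  seg 3: a=-4 b=-9188/1995 c=12381/1330 d=-2111/570
  seg 4: a=-3 b=11579/3990 c=-1198/665 d=599/1995
S(15/4) = 253891/85120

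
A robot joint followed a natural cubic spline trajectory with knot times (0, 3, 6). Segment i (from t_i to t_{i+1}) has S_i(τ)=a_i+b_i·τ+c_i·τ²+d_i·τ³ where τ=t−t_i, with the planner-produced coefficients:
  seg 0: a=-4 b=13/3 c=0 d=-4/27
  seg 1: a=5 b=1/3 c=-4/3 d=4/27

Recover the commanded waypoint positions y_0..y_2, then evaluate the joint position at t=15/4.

y_0=-4 y_1=5 y_2=-2
S(15/4) = 73/16

y_0 = S_0(0) = a_0 = -4
y_1 = S_1(0) = a_1 = 5
y_2 = S_1(3) = -2
t_q=15/4 is in segment 1 (τ=3/4); S_1(τ)=73/16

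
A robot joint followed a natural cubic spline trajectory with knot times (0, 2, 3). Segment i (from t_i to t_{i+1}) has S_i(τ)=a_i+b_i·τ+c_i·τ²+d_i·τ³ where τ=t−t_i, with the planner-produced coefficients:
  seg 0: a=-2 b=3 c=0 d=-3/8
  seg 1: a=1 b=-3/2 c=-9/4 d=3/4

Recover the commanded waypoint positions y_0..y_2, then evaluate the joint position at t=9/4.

y_0 = S_0(0) = a_0 = -2
y_1 = S_1(0) = a_1 = 1
y_2 = S_1(1) = -2
t_q=9/4 is in segment 1 (τ=1/4); S_1(τ)=127/256

y_0=-2 y_1=1 y_2=-2
S(9/4) = 127/256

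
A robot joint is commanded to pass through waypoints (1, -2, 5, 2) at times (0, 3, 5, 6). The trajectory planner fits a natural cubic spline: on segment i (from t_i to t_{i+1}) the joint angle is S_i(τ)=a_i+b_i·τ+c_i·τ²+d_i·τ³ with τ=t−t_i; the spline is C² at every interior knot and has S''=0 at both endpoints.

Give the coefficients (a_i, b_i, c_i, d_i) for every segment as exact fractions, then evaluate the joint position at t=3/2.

Δ: Δ0=-1, Δ1=7/2, Δ2=-3
row 1: diag=10, rhs=27; c'=1/5, d'=27/10
row 2: denom=6−2·1/5=28/5; d'=(-39−2·27/10)/(28/5)=-111/14
back: M2=-111/14
back: M1=27/10−1/5·-111/14=30/7
M: M0=0, M1=30/7, M2=-111/14, M3=0
seg 0: a=1, c=M0/2=0, d=(M1−M0)/(6·3)=5/21, b=Δ0−h0·(2M0+M1)/6=-22/7
seg 1: a=-2, c=M1/2=15/7, d=(M2−M1)/(6·2)=-57/56, b=Δ1−h1·(2M1+M2)/6=23/7
seg 2: a=5, c=M2/2=-111/28, d=(M3−M2)/(6·1)=37/28, b=Δ2−h2·(2M2+M3)/6=-5/14
t_q=3/2 → seg 0, τ=3/2; S=1+-22/7·τ+0·τ²+5/21·τ³=-163/56

  seg 0: a=1 b=-22/7 c=0 d=5/21
  seg 1: a=-2 b=23/7 c=15/7 d=-57/56
  seg 2: a=5 b=-5/14 c=-111/28 d=37/28
S(3/2) = -163/56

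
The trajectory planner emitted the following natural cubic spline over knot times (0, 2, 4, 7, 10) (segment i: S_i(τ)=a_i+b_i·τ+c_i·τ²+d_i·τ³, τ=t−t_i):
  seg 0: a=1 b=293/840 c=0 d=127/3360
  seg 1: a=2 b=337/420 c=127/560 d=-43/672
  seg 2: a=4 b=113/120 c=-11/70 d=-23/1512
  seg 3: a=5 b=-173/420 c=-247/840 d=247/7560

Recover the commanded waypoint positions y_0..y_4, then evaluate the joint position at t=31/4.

y_0=1 y_1=2 y_2=4 y_3=5 y_4=2
S(31/4) = 11621/2560

y_0 = S_0(0) = a_0 = 1
y_1 = S_1(0) = a_1 = 2
y_2 = S_2(0) = a_2 = 4
y_3 = S_3(0) = a_3 = 5
y_4 = S_3(3) = 2
t_q=31/4 is in segment 3 (τ=3/4); S_3(τ)=11621/2560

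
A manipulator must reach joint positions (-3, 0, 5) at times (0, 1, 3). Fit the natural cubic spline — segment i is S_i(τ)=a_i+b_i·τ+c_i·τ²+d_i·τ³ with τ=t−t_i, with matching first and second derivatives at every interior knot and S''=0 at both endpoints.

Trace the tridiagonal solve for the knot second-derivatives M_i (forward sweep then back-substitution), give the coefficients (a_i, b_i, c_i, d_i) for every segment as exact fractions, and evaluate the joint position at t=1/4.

  seg 0: a=-3 b=37/12 c=0 d=-1/12
  seg 1: a=0 b=17/6 c=-1/4 d=1/24
S(1/4) = -571/256

Δ: Δ0=3, Δ1=5/2
row 1: diag=6, rhs=-3; c'=1/3, d'=-1/2
back: M1=-1/2
M: M0=0, M1=-1/2, M2=0
seg 0: a=-3, c=M0/2=0, d=(M1−M0)/(6·1)=-1/12, b=Δ0−h0·(2M0+M1)/6=37/12
seg 1: a=0, c=M1/2=-1/4, d=(M2−M1)/(6·2)=1/24, b=Δ1−h1·(2M1+M2)/6=17/6
t_q=1/4 → seg 0, τ=1/4; S=-3+37/12·τ+0·τ²+-1/12·τ³=-571/256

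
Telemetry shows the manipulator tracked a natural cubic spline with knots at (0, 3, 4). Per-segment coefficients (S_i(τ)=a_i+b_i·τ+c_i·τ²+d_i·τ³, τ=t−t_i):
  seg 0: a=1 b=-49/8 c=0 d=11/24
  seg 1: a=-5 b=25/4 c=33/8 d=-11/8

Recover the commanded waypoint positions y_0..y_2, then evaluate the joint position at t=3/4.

y_0=1 y_1=-5 y_2=4
S(3/4) = -1741/512

y_0 = S_0(0) = a_0 = 1
y_1 = S_1(0) = a_1 = -5
y_2 = S_1(1) = 4
t_q=3/4 is in segment 0 (τ=3/4); S_0(τ)=-1741/512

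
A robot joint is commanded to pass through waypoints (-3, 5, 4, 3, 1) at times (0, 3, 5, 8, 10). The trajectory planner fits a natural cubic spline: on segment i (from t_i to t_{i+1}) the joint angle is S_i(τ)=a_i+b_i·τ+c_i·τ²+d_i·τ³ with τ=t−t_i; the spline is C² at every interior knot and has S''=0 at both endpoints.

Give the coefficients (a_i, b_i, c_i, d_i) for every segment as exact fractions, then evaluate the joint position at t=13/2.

Δ: Δ0=8/3, Δ1=-1/2, Δ2=-1/3, Δ3=-1
row 1: diag=10, rhs=-19; c'=1/5, d'=-19/10
row 2: denom=10−2·1/5=48/5; d'=(1−2·-19/10)/(48/5)=1/2
row 3: denom=10−3·5/16=145/16; d'=(-4−3·1/2)/(145/16)=-88/145
back: M3=-88/145
back: M2=1/2−5/16·-88/145=20/29
back: M1=-19/10−1/5·20/29=-591/290
M: M0=0, M1=-591/290, M2=20/29, M3=-88/145, M4=0
seg 0: a=-3, c=M0/2=0, d=(M1−M0)/(6·3)=-197/1740, b=Δ0−h0·(2M0+M1)/6=6413/1740
seg 1: a=5, c=M1/2=-591/580, d=(M2−M1)/(6·2)=791/3480, b=Δ1−h1·(2M1+M2)/6=547/870
seg 2: a=4, c=M2/2=10/29, d=(M3−M2)/(6·3)=-94/1305, b=Δ2−h2·(2M2+M3)/6=-313/435
seg 3: a=3, c=M3/2=-44/145, d=(M4−M3)/(6·2)=22/435, b=Δ3−h3·(2M3+M4)/6=-259/435
t_q=13/2 → seg 2, τ=3/2; S=4+-313/435·τ+10/29·τ²+-94/1305·τ³=2003/580

  seg 0: a=-3 b=6413/1740 c=0 d=-197/1740
  seg 1: a=5 b=547/870 c=-591/580 d=791/3480
  seg 2: a=4 b=-313/435 c=10/29 d=-94/1305
  seg 3: a=3 b=-259/435 c=-44/145 d=22/435
S(13/2) = 2003/580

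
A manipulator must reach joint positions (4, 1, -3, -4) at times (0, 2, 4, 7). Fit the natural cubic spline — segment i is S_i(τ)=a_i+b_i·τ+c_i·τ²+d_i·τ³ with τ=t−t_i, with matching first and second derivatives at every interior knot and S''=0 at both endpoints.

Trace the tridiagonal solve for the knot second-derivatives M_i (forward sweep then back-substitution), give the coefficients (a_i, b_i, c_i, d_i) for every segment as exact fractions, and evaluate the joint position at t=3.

  seg 0: a=4 b=-73/57 c=0 d=-25/456
  seg 1: a=1 b=-221/114 c=-25/76 d=17/114
  seg 2: a=-3 b=-167/114 c=43/76 d=-43/684
S(3) = -85/76

Δ: Δ0=-3/2, Δ1=-2, Δ2=-1/3
row 1: diag=8, rhs=-3; c'=1/4, d'=-3/8
row 2: denom=10−2·1/4=19/2; d'=(10−2·-3/8)/(19/2)=43/38
back: M2=43/38
back: M1=-3/8−1/4·43/38=-25/38
M: M0=0, M1=-25/38, M2=43/38, M3=0
seg 0: a=4, c=M0/2=0, d=(M1−M0)/(6·2)=-25/456, b=Δ0−h0·(2M0+M1)/6=-73/57
seg 1: a=1, c=M1/2=-25/76, d=(M2−M1)/(6·2)=17/114, b=Δ1−h1·(2M1+M2)/6=-221/114
seg 2: a=-3, c=M2/2=43/76, d=(M3−M2)/(6·3)=-43/684, b=Δ2−h2·(2M2+M3)/6=-167/114
t_q=3 → seg 1, τ=1; S=1+-221/114·τ+-25/76·τ²+17/114·τ³=-85/76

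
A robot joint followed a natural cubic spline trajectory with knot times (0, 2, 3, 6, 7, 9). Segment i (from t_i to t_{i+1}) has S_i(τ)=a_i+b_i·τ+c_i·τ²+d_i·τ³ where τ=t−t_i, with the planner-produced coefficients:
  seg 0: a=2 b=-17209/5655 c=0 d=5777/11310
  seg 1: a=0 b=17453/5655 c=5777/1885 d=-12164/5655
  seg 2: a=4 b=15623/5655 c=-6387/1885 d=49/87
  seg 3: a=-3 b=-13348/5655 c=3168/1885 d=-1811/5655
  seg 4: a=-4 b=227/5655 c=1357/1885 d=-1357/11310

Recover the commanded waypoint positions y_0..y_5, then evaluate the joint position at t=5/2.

y_0 = S_0(0) = a_0 = 2
y_1 = S_1(0) = a_1 = 0
y_2 = S_2(0) = a_2 = 4
y_3 = S_3(0) = a_3 = -3
y_4 = S_4(0) = a_4 = -4
y_5 = S_4(2) = -2
t_q=5/2 is in segment 1 (τ=1/2); S_1(τ)=3077/1508

y_0=2 y_1=0 y_2=4 y_3=-3 y_4=-4 y_5=-2
S(5/2) = 3077/1508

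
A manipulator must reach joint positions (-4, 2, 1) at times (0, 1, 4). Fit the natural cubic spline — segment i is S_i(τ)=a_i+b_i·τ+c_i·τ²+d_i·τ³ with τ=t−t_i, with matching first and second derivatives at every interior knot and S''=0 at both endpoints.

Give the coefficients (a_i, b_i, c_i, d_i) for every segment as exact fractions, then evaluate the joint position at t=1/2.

  seg 0: a=-4 b=163/24 c=0 d=-19/24
  seg 1: a=2 b=53/12 c=-19/8 d=19/72
S(1/2) = -45/64

Δ: Δ0=6, Δ1=-1/3
row 1: diag=8, rhs=-38; c'=3/8, d'=-19/4
back: M1=-19/4
M: M0=0, M1=-19/4, M2=0
seg 0: a=-4, c=M0/2=0, d=(M1−M0)/(6·1)=-19/24, b=Δ0−h0·(2M0+M1)/6=163/24
seg 1: a=2, c=M1/2=-19/8, d=(M2−M1)/(6·3)=19/72, b=Δ1−h1·(2M1+M2)/6=53/12
t_q=1/2 → seg 0, τ=1/2; S=-4+163/24·τ+0·τ²+-19/24·τ³=-45/64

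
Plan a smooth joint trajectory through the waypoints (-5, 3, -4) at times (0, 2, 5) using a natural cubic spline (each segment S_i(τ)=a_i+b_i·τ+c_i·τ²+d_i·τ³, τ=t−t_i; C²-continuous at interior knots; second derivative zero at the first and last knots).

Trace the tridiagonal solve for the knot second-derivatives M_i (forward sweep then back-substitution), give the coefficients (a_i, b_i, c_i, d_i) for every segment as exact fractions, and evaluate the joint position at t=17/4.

  seg 0: a=-5 b=79/15 c=0 d=-19/60
  seg 1: a=3 b=22/15 c=-19/10 d=19/90
S(17/4) = -117/128

Δ: Δ0=4, Δ1=-7/3
row 1: diag=10, rhs=-38; c'=3/10, d'=-19/5
back: M1=-19/5
M: M0=0, M1=-19/5, M2=0
seg 0: a=-5, c=M0/2=0, d=(M1−M0)/(6·2)=-19/60, b=Δ0−h0·(2M0+M1)/6=79/15
seg 1: a=3, c=M1/2=-19/10, d=(M2−M1)/(6·3)=19/90, b=Δ1−h1·(2M1+M2)/6=22/15
t_q=17/4 → seg 1, τ=9/4; S=3+22/15·τ+-19/10·τ²+19/90·τ³=-117/128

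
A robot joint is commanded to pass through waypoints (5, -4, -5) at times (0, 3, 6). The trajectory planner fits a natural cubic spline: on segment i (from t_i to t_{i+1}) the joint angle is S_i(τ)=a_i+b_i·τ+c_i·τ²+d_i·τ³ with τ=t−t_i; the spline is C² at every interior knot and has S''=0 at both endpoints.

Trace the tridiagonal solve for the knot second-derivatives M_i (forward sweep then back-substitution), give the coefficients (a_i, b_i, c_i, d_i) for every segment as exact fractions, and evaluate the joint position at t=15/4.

Δ: Δ0=-3, Δ1=-1/3
row 1: diag=12, rhs=16; c'=1/4, d'=4/3
back: M1=4/3
M: M0=0, M1=4/3, M2=0
seg 0: a=5, c=M0/2=0, d=(M1−M0)/(6·3)=2/27, b=Δ0−h0·(2M0+M1)/6=-11/3
seg 1: a=-4, c=M1/2=2/3, d=(M2−M1)/(6·3)=-2/27, b=Δ1−h1·(2M1+M2)/6=-5/3
t_q=15/4 → seg 1, τ=3/4; S=-4+-5/3·τ+2/3·τ²+-2/27·τ³=-157/32

  seg 0: a=5 b=-11/3 c=0 d=2/27
  seg 1: a=-4 b=-5/3 c=2/3 d=-2/27
S(15/4) = -157/32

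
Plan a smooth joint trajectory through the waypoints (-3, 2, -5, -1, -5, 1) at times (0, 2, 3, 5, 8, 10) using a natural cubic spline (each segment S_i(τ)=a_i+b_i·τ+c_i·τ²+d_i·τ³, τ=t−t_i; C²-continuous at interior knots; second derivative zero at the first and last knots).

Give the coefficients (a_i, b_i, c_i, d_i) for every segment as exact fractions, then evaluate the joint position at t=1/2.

Δ: Δ0=5/2, Δ1=-7, Δ2=2, Δ3=-4/3, Δ4=3
row 1: diag=6, rhs=-57; c'=1/6, d'=-19/2
row 2: denom=6−1·1/6=35/6; d'=(54−1·-19/2)/(35/6)=381/35
row 3: denom=10−2·12/35=326/35; d'=(-20−2·381/35)/(326/35)=-731/163
row 4: denom=10−3·105/326=2945/326; d'=(26−3·-731/163)/(2945/326)=12862/2945
back: M4=12862/2945
back: M3=-731/163−105/326·12862/2945=-3470/589
back: M2=381/35−12/35·-3470/589=38007/2945
back: M1=-19/2−1/6·38007/2945=-34312/2945
M: M0=0, M1=-34312/2945, M2=38007/2945, M3=-3470/589, M4=12862/2945, M5=0
seg 0: a=-3, c=M0/2=0, d=(M1−M0)/(6·2)=-8578/8835, b=Δ0−h0·(2M0+M1)/6=112799/17670
seg 1: a=2, c=M1/2=-17156/2945, d=(M2−M1)/(6·1)=72319/17670, b=Δ1−h1·(2M1+M2)/6=-93073/17670
seg 2: a=-5, c=M2/2=38007/5890, d=(M3−M2)/(6·2)=-55357/35340, b=Δ2−h2·(2M2+M3)/6=-40994/8835
seg 3: a=-1, c=M3/2=-1735/589, d=(M4−M3)/(6·3)=15106/26505, b=Δ3−h3·(2M3+M4)/6=20977/8835
seg 4: a=-5, c=M4/2=6431/2945, d=(M5−M4)/(6·2)=-6431/17670, b=Δ4−h4·(2M4+M5)/6=781/8835
t_q=1/2 → seg 0, τ=1/2; S=-3+112799/17670·τ+0·τ²+-8578/8835·τ³=83/1178

  seg 0: a=-3 b=112799/17670 c=0 d=-8578/8835
  seg 1: a=2 b=-93073/17670 c=-17156/2945 d=72319/17670
  seg 2: a=-5 b=-40994/8835 c=38007/5890 d=-55357/35340
  seg 3: a=-1 b=20977/8835 c=-1735/589 d=15106/26505
  seg 4: a=-5 b=781/8835 c=6431/2945 d=-6431/17670
S(1/2) = 83/1178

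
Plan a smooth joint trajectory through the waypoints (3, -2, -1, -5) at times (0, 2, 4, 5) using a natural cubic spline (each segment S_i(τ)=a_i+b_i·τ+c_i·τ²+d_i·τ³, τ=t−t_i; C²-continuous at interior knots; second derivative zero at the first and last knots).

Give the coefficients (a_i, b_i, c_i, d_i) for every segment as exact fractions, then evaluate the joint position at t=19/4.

  seg 0: a=3 b=-41/11 c=0 d=27/88
  seg 1: a=-2 b=-1/22 c=81/44 d=-69/88
  seg 2: a=-1 b=-23/11 c=-63/22 d=21/22
S(19/4) = -5317/1408

Δ: Δ0=-5/2, Δ1=1/2, Δ2=-4
row 1: diag=8, rhs=18; c'=1/4, d'=9/4
row 2: denom=6−2·1/4=11/2; d'=(-27−2·9/4)/(11/2)=-63/11
back: M2=-63/11
back: M1=9/4−1/4·-63/11=81/22
M: M0=0, M1=81/22, M2=-63/11, M3=0
seg 0: a=3, c=M0/2=0, d=(M1−M0)/(6·2)=27/88, b=Δ0−h0·(2M0+M1)/6=-41/11
seg 1: a=-2, c=M1/2=81/44, d=(M2−M1)/(6·2)=-69/88, b=Δ1−h1·(2M1+M2)/6=-1/22
seg 2: a=-1, c=M2/2=-63/22, d=(M3−M2)/(6·1)=21/22, b=Δ2−h2·(2M2+M3)/6=-23/11
t_q=19/4 → seg 2, τ=3/4; S=-1+-23/11·τ+-63/22·τ²+21/22·τ³=-5317/1408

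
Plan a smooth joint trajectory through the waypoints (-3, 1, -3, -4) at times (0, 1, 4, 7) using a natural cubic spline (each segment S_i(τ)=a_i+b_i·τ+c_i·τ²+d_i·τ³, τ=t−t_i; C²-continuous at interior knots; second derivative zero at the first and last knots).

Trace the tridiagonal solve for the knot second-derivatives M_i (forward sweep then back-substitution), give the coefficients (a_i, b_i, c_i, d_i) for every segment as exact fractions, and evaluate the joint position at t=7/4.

Δ: Δ0=4, Δ1=-4/3, Δ2=-1/3
row 1: diag=8, rhs=-32; c'=3/8, d'=-4
row 2: denom=12−3·3/8=87/8; d'=(6−3·-4)/(87/8)=48/29
back: M2=48/29
back: M1=-4−3/8·48/29=-134/29
M: M0=0, M1=-134/29, M2=48/29, M3=0
seg 0: a=-3, c=M0/2=0, d=(M1−M0)/(6·1)=-67/87, b=Δ0−h0·(2M0+M1)/6=415/87
seg 1: a=1, c=M1/2=-67/29, d=(M2−M1)/(6·3)=91/261, b=Δ1−h1·(2M1+M2)/6=214/87
seg 2: a=-3, c=M2/2=24/29, d=(M3−M2)/(6·3)=-8/87, b=Δ2−h2·(2M2+M3)/6=-173/87
t_q=7/4 → seg 1, τ=3/4; S=1+214/87·τ+-67/29·τ²+91/261·τ³=3141/1856

  seg 0: a=-3 b=415/87 c=0 d=-67/87
  seg 1: a=1 b=214/87 c=-67/29 d=91/261
  seg 2: a=-3 b=-173/87 c=24/29 d=-8/87
S(7/4) = 3141/1856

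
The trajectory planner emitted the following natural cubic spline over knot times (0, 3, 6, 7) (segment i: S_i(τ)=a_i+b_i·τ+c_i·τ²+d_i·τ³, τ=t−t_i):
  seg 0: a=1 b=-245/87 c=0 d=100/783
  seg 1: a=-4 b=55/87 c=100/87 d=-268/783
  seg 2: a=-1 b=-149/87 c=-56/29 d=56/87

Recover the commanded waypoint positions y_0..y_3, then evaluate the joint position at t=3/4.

y_0 = S_0(0) = a_0 = 1
y_1 = S_1(0) = a_1 = -4
y_2 = S_2(0) = a_2 = -1
y_3 = S_2(1) = -4
t_q=3/4 is in segment 0 (τ=3/4); S_0(τ)=-491/464

y_0=1 y_1=-4 y_2=-1 y_3=-4
S(3/4) = -491/464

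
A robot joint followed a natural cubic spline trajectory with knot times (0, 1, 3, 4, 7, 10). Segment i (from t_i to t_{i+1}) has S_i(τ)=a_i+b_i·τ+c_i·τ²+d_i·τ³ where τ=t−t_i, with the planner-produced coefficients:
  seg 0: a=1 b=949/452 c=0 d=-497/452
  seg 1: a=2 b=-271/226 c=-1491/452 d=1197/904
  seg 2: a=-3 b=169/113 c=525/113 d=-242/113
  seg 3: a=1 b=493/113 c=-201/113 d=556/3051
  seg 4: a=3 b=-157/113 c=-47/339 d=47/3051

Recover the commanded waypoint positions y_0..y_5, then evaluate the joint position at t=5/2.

y_0=1 y_1=2 y_2=-3 y_3=1 y_4=3 y_5=-2
S(5/2) = -19901/7232

y_0 = S_0(0) = a_0 = 1
y_1 = S_1(0) = a_1 = 2
y_2 = S_2(0) = a_2 = -3
y_3 = S_3(0) = a_3 = 1
y_4 = S_4(0) = a_4 = 3
y_5 = S_4(3) = -2
t_q=5/2 is in segment 1 (τ=3/2); S_1(τ)=-19901/7232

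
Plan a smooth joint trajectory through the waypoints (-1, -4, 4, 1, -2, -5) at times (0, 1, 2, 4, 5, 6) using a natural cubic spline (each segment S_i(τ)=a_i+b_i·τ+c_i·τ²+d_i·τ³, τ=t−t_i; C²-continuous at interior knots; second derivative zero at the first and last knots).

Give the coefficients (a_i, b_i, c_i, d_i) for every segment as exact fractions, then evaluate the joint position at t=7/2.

Δ: Δ0=-3, Δ1=8, Δ2=-3/2, Δ3=-3, Δ4=-3
row 1: diag=4, rhs=66; c'=1/4, d'=33/2
row 2: denom=6−1·1/4=23/4; d'=(-57−1·33/2)/(23/4)=-294/23
row 3: denom=6−2·8/23=122/23; d'=(-9−2·-294/23)/(122/23)=381/122
row 4: denom=4−1·23/122=465/122; d'=(0−1·381/122)/(465/122)=-127/155
back: M4=-127/155
back: M3=381/122−23/122·-127/155=508/155
back: M2=-294/23−8/23·508/155=-2158/155
back: M1=33/2−1/4·-2158/155=3097/155
M: M0=0, M1=3097/155, M2=-2158/155, M3=508/155, M4=-127/155, M5=0
seg 0: a=-1, c=M0/2=0, d=(M1−M0)/(6·1)=3097/930, b=Δ0−h0·(2M0+M1)/6=-5887/930
seg 1: a=-4, c=M1/2=3097/310, d=(M2−M1)/(6·1)=-1051/186, b=Δ1−h1·(2M1+M2)/6=1702/465
seg 2: a=4, c=M2/2=-1079/155, d=(M3−M2)/(6·2)=43/30, b=Δ2−h2·(2M2+M3)/6=6221/930
seg 3: a=1, c=M3/2=254/155, d=(M4−M3)/(6·1)=-127/186, b=Δ3−h3·(2M3+M4)/6=-3679/930
seg 4: a=-2, c=M4/2=-127/310, d=(M5−M4)/(6·1)=127/930, b=Δ4−h4·(2M4+M5)/6=-1268/465
t_q=7/2 → seg 2, τ=3/2; S=4+6221/930·τ+-1079/155·τ²+43/30·τ³=7957/2480

  seg 0: a=-1 b=-5887/930 c=0 d=3097/930
  seg 1: a=-4 b=1702/465 c=3097/310 d=-1051/186
  seg 2: a=4 b=6221/930 c=-1079/155 d=43/30
  seg 3: a=1 b=-3679/930 c=254/155 d=-127/186
  seg 4: a=-2 b=-1268/465 c=-127/310 d=127/930
S(7/2) = 7957/2480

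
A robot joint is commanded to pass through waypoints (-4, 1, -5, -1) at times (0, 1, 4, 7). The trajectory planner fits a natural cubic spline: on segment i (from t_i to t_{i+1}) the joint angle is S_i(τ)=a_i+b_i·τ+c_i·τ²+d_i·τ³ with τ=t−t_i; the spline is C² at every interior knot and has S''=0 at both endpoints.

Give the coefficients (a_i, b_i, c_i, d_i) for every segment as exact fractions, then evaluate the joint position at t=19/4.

Δ: Δ0=5, Δ1=-2, Δ2=4/3
row 1: diag=8, rhs=-42; c'=3/8, d'=-21/4
row 2: denom=12−3·3/8=87/8; d'=(20−3·-21/4)/(87/8)=286/87
back: M2=286/87
back: M1=-21/4−3/8·286/87=-188/29
M: M0=0, M1=-188/29, M2=286/87, M3=0
seg 0: a=-4, c=M0/2=0, d=(M1−M0)/(6·1)=-94/87, b=Δ0−h0·(2M0+M1)/6=529/87
seg 1: a=1, c=M1/2=-94/29, d=(M2−M1)/(6·3)=425/783, b=Δ1−h1·(2M1+M2)/6=247/87
seg 2: a=-5, c=M2/2=143/87, d=(M3−M2)/(6·3)=-143/783, b=Δ2−h2·(2M2+M3)/6=-170/87
t_q=19/4 → seg 2, τ=3/4; S=-5+-170/87·τ+143/87·τ²+-143/783·τ³=-10427/1856

  seg 0: a=-4 b=529/87 c=0 d=-94/87
  seg 1: a=1 b=247/87 c=-94/29 d=425/783
  seg 2: a=-5 b=-170/87 c=143/87 d=-143/783
S(19/4) = -10427/1856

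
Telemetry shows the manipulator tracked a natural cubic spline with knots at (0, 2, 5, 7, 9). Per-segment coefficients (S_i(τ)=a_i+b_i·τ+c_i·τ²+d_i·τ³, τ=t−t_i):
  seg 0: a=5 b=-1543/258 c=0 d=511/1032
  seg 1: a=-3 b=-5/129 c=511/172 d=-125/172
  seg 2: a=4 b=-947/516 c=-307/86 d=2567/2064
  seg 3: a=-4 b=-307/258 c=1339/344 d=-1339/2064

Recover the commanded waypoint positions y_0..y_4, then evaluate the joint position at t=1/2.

y_0 = S_0(0) = a_0 = 5
y_1 = S_1(0) = a_1 = -3
y_2 = S_2(0) = a_2 = 4
y_3 = S_3(0) = a_3 = -4
y_4 = S_3(2) = 4
t_q=1/2 is in segment 0 (τ=1/2); S_0(τ)=5701/2752

y_0=5 y_1=-3 y_2=4 y_3=-4 y_4=4
S(1/2) = 5701/2752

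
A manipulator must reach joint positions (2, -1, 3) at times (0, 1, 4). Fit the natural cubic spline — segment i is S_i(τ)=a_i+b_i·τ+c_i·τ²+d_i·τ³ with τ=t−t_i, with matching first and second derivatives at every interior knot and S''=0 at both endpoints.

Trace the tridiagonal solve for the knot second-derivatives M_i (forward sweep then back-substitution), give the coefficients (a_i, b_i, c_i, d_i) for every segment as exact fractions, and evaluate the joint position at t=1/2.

Δ: Δ0=-3, Δ1=4/3
row 1: diag=8, rhs=26; c'=3/8, d'=13/4
back: M1=13/4
M: M0=0, M1=13/4, M2=0
seg 0: a=2, c=M0/2=0, d=(M1−M0)/(6·1)=13/24, b=Δ0−h0·(2M0+M1)/6=-85/24
seg 1: a=-1, c=M1/2=13/8, d=(M2−M1)/(6·3)=-13/72, b=Δ1−h1·(2M1+M2)/6=-23/12
t_q=1/2 → seg 0, τ=1/2; S=2+-85/24·τ+0·τ²+13/24·τ³=19/64

  seg 0: a=2 b=-85/24 c=0 d=13/24
  seg 1: a=-1 b=-23/12 c=13/8 d=-13/72
S(1/2) = 19/64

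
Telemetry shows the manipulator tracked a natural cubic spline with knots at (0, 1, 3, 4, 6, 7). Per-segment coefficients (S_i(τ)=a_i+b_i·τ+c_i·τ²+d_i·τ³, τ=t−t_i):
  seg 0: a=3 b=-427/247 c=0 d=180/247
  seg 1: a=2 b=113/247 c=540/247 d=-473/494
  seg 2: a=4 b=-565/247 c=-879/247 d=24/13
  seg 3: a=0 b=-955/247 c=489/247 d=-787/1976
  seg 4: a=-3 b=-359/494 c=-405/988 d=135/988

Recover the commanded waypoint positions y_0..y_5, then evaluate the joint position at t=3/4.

y_0=3 y_1=2 y_2=4 y_3=0 y_4=-3 y_5=-4
S(3/4) = 7947/3952

y_0 = S_0(0) = a_0 = 3
y_1 = S_1(0) = a_1 = 2
y_2 = S_2(0) = a_2 = 4
y_3 = S_3(0) = a_3 = 0
y_4 = S_4(0) = a_4 = -3
y_5 = S_4(1) = -4
t_q=3/4 is in segment 0 (τ=3/4); S_0(τ)=7947/3952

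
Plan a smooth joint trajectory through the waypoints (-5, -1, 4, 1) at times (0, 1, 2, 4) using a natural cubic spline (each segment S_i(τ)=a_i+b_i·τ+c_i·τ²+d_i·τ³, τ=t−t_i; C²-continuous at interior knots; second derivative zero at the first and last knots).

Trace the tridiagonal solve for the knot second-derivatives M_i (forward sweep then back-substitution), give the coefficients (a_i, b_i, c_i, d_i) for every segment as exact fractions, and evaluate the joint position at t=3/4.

Δ: Δ0=4, Δ1=5, Δ2=-3/2
row 1: diag=4, rhs=6; c'=1/4, d'=3/2
row 2: denom=6−1·1/4=23/4; d'=(-39−1·3/2)/(23/4)=-162/23
back: M2=-162/23
back: M1=3/2−1/4·-162/23=75/23
M: M0=0, M1=75/23, M2=-162/23, M3=0
seg 0: a=-5, c=M0/2=0, d=(M1−M0)/(6·1)=25/46, b=Δ0−h0·(2M0+M1)/6=159/46
seg 1: a=-1, c=M1/2=75/46, d=(M2−M1)/(6·1)=-79/46, b=Δ1−h1·(2M1+M2)/6=117/23
seg 2: a=4, c=M2/2=-81/23, d=(M3−M2)/(6·2)=27/46, b=Δ2−h2·(2M2+M3)/6=147/46
t_q=3/4 → seg 0, τ=3/4; S=-5+159/46·τ+0·τ²+25/46·τ³=-6413/2944

  seg 0: a=-5 b=159/46 c=0 d=25/46
  seg 1: a=-1 b=117/23 c=75/46 d=-79/46
  seg 2: a=4 b=147/46 c=-81/23 d=27/46
S(3/4) = -6413/2944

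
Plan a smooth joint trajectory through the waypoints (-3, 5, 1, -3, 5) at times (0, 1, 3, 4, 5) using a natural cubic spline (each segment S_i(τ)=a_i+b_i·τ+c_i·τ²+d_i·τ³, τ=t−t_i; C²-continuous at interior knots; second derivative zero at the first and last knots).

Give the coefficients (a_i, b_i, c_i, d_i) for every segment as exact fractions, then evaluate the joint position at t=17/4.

Δ: Δ0=8, Δ1=-2, Δ2=-4, Δ3=8
row 1: diag=6, rhs=-60; c'=1/3, d'=-10
row 2: denom=6−2·1/3=16/3; d'=(-12−2·-10)/(16/3)=3/2
row 3: denom=4−1·3/16=61/16; d'=(72−1·3/2)/(61/16)=1128/61
back: M3=1128/61
back: M2=3/2−3/16·1128/61=-120/61
back: M1=-10−1/3·-120/61=-570/61
M: M0=0, M1=-570/61, M2=-120/61, M3=1128/61, M4=0
seg 0: a=-3, c=M0/2=0, d=(M1−M0)/(6·1)=-95/61, b=Δ0−h0·(2M0+M1)/6=583/61
seg 1: a=5, c=M1/2=-285/61, d=(M2−M1)/(6·2)=75/122, b=Δ1−h1·(2M1+M2)/6=298/61
seg 2: a=1, c=M2/2=-60/61, d=(M3−M2)/(6·1)=208/61, b=Δ2−h2·(2M2+M3)/6=-392/61
seg 3: a=-3, c=M3/2=564/61, d=(M4−M3)/(6·1)=-188/61, b=Δ3−h3·(2M3+M4)/6=112/61
t_q=17/4 → seg 3, τ=1/4; S=-3+112/61·τ+564/61·τ²+-188/61·τ³=-1963/976

  seg 0: a=-3 b=583/61 c=0 d=-95/61
  seg 1: a=5 b=298/61 c=-285/61 d=75/122
  seg 2: a=1 b=-392/61 c=-60/61 d=208/61
  seg 3: a=-3 b=112/61 c=564/61 d=-188/61
S(17/4) = -1963/976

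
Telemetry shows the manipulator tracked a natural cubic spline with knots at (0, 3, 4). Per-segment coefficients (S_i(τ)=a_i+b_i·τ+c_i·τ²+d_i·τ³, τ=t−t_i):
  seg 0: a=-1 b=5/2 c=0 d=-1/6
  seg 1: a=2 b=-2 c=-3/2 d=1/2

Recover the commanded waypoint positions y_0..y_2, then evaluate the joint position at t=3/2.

y_0 = S_0(0) = a_0 = -1
y_1 = S_1(0) = a_1 = 2
y_2 = S_1(1) = -1
t_q=3/2 is in segment 0 (τ=3/2); S_0(τ)=35/16

y_0=-1 y_1=2 y_2=-1
S(3/2) = 35/16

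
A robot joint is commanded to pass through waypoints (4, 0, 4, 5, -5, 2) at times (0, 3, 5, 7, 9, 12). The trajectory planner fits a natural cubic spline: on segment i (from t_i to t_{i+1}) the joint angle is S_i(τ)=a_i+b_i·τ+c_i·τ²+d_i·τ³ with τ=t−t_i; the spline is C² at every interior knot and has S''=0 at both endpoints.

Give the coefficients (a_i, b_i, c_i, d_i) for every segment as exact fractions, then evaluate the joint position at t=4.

Δ: Δ0=-4/3, Δ1=2, Δ2=1/2, Δ3=-5, Δ4=7/3
row 1: diag=10, rhs=20; c'=1/5, d'=2
row 2: denom=8−2·1/5=38/5; d'=(-9−2·2)/(38/5)=-65/38
row 3: denom=8−2·5/19=142/19; d'=(-33−2·-65/38)/(142/19)=-281/71
row 4: denom=10−2·19/71=672/71; d'=(44−2·-281/71)/(672/71)=1843/336
back: M4=1843/336
back: M3=-281/71−19/71·1843/336=-1823/336
back: M2=-65/38−5/19·-1823/336=-95/336
back: M1=2−1/5·-95/336=691/336
M: M0=0, M1=691/336, M2=-95/336, M3=-1823/336, M4=1843/336, M5=0
seg 0: a=4, c=M0/2=0, d=(M1−M0)/(6·3)=691/6048, b=Δ0−h0·(2M0+M1)/6=-529/224
seg 1: a=0, c=M1/2=691/672, d=(M2−M1)/(6·2)=-131/672, b=Δ1−h1·(2M1+M2)/6=81/112
seg 2: a=4, c=M2/2=-95/672, d=(M3−M2)/(6·2)=-3/7, b=Δ2−h2·(2M2+M3)/6=839/336
seg 3: a=5, c=M3/2=-1823/672, d=(M4−M3)/(6·2)=611/672, b=Δ3−h3·(2M3+M4)/6=-1079/336
seg 4: a=-5, c=M4/2=1843/672, d=(M5−M4)/(6·3)=-1843/6048, b=Δ4−h4·(2M4+M5)/6=-353/112
t_q=4 → seg 1, τ=1; S=0+81/112·τ+691/672·τ²+-131/672·τ³=523/336

  seg 0: a=4 b=-529/224 c=0 d=691/6048
  seg 1: a=0 b=81/112 c=691/672 d=-131/672
  seg 2: a=4 b=839/336 c=-95/672 d=-3/7
  seg 3: a=5 b=-1079/336 c=-1823/672 d=611/672
  seg 4: a=-5 b=-353/112 c=1843/672 d=-1843/6048
S(4) = 523/336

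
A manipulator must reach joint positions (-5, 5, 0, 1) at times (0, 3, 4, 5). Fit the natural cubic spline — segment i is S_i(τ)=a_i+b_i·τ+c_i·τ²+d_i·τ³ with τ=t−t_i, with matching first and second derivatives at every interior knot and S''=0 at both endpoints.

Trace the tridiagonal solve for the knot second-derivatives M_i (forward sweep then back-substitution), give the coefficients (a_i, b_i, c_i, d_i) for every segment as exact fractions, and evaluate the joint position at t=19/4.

Δ: Δ0=10/3, Δ1=-5, Δ2=1
row 1: diag=8, rhs=-50; c'=1/8, d'=-25/4
row 2: denom=4−1·1/8=31/8; d'=(36−1·-25/4)/(31/8)=338/31
back: M2=338/31
back: M1=-25/4−1/8·338/31=-236/31
M: M0=0, M1=-236/31, M2=338/31, M3=0
seg 0: a=-5, c=M0/2=0, d=(M1−M0)/(6·3)=-118/279, b=Δ0−h0·(2M0+M1)/6=664/93
seg 1: a=5, c=M1/2=-118/31, d=(M2−M1)/(6·1)=287/93, b=Δ1−h1·(2M1+M2)/6=-398/93
seg 2: a=0, c=M2/2=169/31, d=(M3−M2)/(6·1)=-169/93, b=Δ2−h2·(2M2+M3)/6=-245/93
t_q=19/4 → seg 2, τ=3/4; S=0+-245/93·τ+169/31·τ²+-169/93·τ³=643/1984

  seg 0: a=-5 b=664/93 c=0 d=-118/279
  seg 1: a=5 b=-398/93 c=-118/31 d=287/93
  seg 2: a=0 b=-245/93 c=169/31 d=-169/93
S(19/4) = 643/1984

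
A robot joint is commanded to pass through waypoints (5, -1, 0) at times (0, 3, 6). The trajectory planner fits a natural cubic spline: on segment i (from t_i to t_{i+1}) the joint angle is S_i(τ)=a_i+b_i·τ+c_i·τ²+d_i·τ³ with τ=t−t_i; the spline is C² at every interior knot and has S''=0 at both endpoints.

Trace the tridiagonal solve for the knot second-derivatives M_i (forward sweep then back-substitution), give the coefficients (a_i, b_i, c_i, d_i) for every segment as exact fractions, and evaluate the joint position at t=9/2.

  seg 0: a=5 b=-31/12 c=0 d=7/108
  seg 1: a=-1 b=-5/6 c=7/12 d=-7/108
S(9/2) = -37/32

Δ: Δ0=-2, Δ1=1/3
row 1: diag=12, rhs=14; c'=1/4, d'=7/6
back: M1=7/6
M: M0=0, M1=7/6, M2=0
seg 0: a=5, c=M0/2=0, d=(M1−M0)/(6·3)=7/108, b=Δ0−h0·(2M0+M1)/6=-31/12
seg 1: a=-1, c=M1/2=7/12, d=(M2−M1)/(6·3)=-7/108, b=Δ1−h1·(2M1+M2)/6=-5/6
t_q=9/2 → seg 1, τ=3/2; S=-1+-5/6·τ+7/12·τ²+-7/108·τ³=-37/32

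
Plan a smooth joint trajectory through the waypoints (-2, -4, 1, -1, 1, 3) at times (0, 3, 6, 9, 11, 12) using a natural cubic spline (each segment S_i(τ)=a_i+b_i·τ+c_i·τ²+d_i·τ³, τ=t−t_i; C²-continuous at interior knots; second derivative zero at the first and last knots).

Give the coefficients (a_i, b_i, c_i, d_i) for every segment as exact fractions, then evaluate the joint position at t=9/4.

Δ: Δ0=-2/3, Δ1=5/3, Δ2=-2/3, Δ3=1, Δ4=2
row 1: diag=12, rhs=14; c'=1/4, d'=7/6
row 2: denom=12−3·1/4=45/4; d'=(-14−3·7/6)/(45/4)=-14/9
row 3: denom=10−3·4/15=46/5; d'=(10−3·-14/9)/(46/5)=110/69
row 4: denom=6−2·5/23=128/23; d'=(6−2·110/69)/(128/23)=97/192
back: M4=97/192
back: M3=110/69−5/23·97/192=95/64
back: M2=-14/9−4/15·95/64=-281/144
back: M1=7/6−1/4·-281/144=953/576
M: M0=0, M1=953/576, M2=-281/144, M3=95/64, M4=97/192, M5=0
seg 0: a=-2, c=M0/2=0, d=(M1−M0)/(6·3)=953/10368, b=Δ0−h0·(2M0+M1)/6=-1721/1152
seg 1: a=-4, c=M1/2=953/1152, d=(M2−M1)/(6·3)=-2077/10368, b=Δ1−h1·(2M1+M2)/6=569/576
seg 2: a=1, c=M2/2=-281/288, d=(M3−M2)/(6·3)=1979/10368, b=Δ2−h2·(2M2+M3)/6=625/1152
seg 3: a=-1, c=M3/2=95/128, d=(M4−M3)/(6·2)=-47/576, b=Δ3−h3·(2M3+M4)/6=-91/576
seg 4: a=1, c=M4/2=97/384, d=(M5−M4)/(6·1)=-97/1152, b=Δ4−h4·(2M4+M5)/6=1055/576
t_q=9/4 → seg 0, τ=9/4; S=-2+-1721/1152·τ+0·τ²+953/10368·τ³=-35343/8192

  seg 0: a=-2 b=-1721/1152 c=0 d=953/10368
  seg 1: a=-4 b=569/576 c=953/1152 d=-2077/10368
  seg 2: a=1 b=625/1152 c=-281/288 d=1979/10368
  seg 3: a=-1 b=-91/576 c=95/128 d=-47/576
  seg 4: a=1 b=1055/576 c=97/384 d=-97/1152
S(9/4) = -35343/8192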